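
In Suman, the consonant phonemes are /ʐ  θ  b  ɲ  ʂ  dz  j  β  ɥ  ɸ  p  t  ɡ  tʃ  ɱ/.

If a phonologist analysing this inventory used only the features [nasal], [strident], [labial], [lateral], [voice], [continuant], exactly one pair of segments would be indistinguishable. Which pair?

β, ɥ

On the given features, /β/ and /ɥ/ have an identical profile: [−nasal], [−strident], [+labial], [−lateral], [+voice], [+continuant]. No other two segments in the inventory coincide on all 6 features. (They do differ in [sonorant], [round] and [dorsal], which are not among the given features.)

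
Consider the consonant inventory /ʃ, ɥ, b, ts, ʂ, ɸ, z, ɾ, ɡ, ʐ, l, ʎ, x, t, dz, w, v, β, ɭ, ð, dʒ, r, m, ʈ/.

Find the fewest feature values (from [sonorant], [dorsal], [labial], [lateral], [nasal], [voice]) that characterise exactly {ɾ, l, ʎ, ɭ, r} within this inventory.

[+sonorant, -labial]

Every target segment is [+sonorant], [-labial]; each remaining inventory member fails at least one of these. Each conjunct is needed — [-labial] alone would also admit /ʃ, ts, ʂ, z, …/; [+sonorant] alone would also admit /ɥ, w, m/ — and no other single listed feature has exactly this extension, so two is the minimum.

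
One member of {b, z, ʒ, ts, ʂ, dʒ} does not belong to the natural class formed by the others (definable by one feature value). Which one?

The remaining segments after removing /b/ share [+strident]; /b/ (voiced bilabial stop) is [-strident]. For every other candidate removal, the leftover set fails to share any single feature value that the removed segment lacks.

b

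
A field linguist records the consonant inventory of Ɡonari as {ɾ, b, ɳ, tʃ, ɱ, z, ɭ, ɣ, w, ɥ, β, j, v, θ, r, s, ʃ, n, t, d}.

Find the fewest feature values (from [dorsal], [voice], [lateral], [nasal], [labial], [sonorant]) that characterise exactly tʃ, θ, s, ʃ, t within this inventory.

[-voice]

/tʃ, θ, s, ʃ, t/ are exactly the [-voice] segments in the inventory, so a single feature suffices.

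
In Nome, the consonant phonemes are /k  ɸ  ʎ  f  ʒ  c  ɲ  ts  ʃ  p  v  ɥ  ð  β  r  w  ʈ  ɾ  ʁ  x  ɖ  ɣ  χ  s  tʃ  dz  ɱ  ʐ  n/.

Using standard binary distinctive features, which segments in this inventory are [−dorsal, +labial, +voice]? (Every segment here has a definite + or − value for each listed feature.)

Checking each segment against [−dorsal], [+labial], [+voice]: /v/ (voiced labiodental fricative), /β/ (voiced bilabial fricative), /ɱ/ (labiodental nasal) satisfy every feature; every other segment in the inventory fails at least one.

v, β, ɱ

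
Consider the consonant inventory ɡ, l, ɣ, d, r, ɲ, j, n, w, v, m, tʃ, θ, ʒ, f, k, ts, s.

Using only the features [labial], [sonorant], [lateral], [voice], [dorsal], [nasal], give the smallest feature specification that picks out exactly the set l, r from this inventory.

[+sonorant, −nasal, −dorsal]

Every target segment is [+sonorant], [−nasal], [−dorsal]; each remaining inventory member fails at least one of these. Each conjunct is needed — [−nasal, −dorsal] alone would also admit /d, v, tʃ, θ, …/; [+sonorant, −dorsal] alone would also admit /n, m/; [+sonorant, −nasal] alone would also admit /j, w/ — and no other combination of two listed features has exactly this extension, so three is the minimum.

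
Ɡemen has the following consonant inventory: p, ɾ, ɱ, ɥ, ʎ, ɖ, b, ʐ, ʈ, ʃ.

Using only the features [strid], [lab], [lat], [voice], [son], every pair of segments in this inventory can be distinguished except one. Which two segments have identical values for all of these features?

/ɥ/ (labial-palatal glide) and /ɱ/ (labiodental nasal) are both [-strident], [+labial], [-lateral], [+voice], [+sonorant], so none of the listed features separates them. (They do differ in [nasal], [continuant], [round] and [dorsal], which are not among the given features.) Every other pair in the inventory differs on at least one listed feature.

ɥ, ɱ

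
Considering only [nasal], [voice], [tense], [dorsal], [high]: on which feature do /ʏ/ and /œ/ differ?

[high]

The two segments share [-nasal], [+voice], [-tense], [+dorsal]. The only feature from the list on which they differ: /ʏ/ is [+high] while /œ/ is [-high].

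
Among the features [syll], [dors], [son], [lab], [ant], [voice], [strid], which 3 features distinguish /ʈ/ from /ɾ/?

[sonorant], [voice], [anterior]

The two segments share [−syllabic], [−dorsal], [−labial], [−strident]. The only features from the list on which they differ: /ʈ/ is [−sonorant] while /ɾ/ is [+sonorant]; /ʈ/ is [−voice] while /ɾ/ is [+voice]; /ʈ/ is [−anterior] while /ɾ/ is [+anterior].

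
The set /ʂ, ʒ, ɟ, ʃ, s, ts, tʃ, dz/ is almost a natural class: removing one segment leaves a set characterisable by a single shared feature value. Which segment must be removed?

The remaining segments after removing /ɟ/ share [+strident]; /ɟ/ (voiced palatal stop) is [−strident]. For every other candidate removal, the leftover set fails to share any single feature value that the removed segment lacks.

ɟ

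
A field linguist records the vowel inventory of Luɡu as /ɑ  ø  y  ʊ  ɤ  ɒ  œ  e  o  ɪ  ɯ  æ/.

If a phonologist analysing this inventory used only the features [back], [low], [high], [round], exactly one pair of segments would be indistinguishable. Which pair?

œ, ø

On the given features, /œ/ and /ø/ have an identical profile: [−back], [−low], [−high], [+round]. No other two segments in the inventory coincide on all 4 features. (They do differ in [tense], which is not among the given features.)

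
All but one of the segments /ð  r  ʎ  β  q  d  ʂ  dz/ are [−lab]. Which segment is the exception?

β

/dz, d, q, ʂ, ʎ, ð, r/ are all [−labial]; /β/ (voiced bilabial fricative) is [+labial].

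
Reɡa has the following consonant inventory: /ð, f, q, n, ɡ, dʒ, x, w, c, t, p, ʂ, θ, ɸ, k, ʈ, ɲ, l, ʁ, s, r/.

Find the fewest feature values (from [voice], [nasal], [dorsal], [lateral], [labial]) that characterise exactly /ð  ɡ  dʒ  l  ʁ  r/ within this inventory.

[+voice, −nasal, −labial]

/ð, ɡ, dʒ, l, ʁ, r/ are all [+voice], [−nasal], [−labial], and no other segment in the inventory matches all three values. Dropping any one of them over-generates: [−nasal, −labial] alone would also admit /q, x, c, t, …/; [+voice, −labial] alone would also admit /n, ɲ/; [+voice, −nasal] alone would also admit /w/. No other combination of two listed features picks out exactly this set either, so fewer than three features will not do.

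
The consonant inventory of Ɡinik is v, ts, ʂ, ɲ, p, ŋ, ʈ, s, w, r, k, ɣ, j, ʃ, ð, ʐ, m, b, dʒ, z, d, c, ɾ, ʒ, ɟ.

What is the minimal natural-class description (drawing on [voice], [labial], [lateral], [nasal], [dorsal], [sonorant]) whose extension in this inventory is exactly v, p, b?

[−sonorant, +labial]

The class [−sonorant], [+labial] has exactly /v, p, b/ as its extension in this inventory. No smaller conjunction from the listed features achieves this: [+labial] alone would also admit /w, m/; [−sonorant] alone would also admit /ts, ʂ, ʈ, s, …/; and checking the remaining single features turns up none with this extension.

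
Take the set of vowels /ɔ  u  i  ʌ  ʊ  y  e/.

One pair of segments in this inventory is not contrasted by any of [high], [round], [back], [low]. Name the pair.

u, ʊ

Both /u/ and /ʊ/ are [+high], [+round], [+back], [-low]. Since the list omits [tense] — which does distinguish the high back rounded tense vowel from the high back rounded lax vowel — this pair collapses; all other pairs remain distinct.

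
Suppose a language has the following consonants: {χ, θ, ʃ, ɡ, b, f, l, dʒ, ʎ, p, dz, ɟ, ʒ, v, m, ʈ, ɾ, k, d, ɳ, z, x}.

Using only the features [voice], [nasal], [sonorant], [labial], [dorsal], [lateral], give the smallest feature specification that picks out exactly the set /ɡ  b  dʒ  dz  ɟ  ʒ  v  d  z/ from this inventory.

Every target segment is [-sonorant], [+voice]; each remaining inventory member fails at least one of these. Each conjunct is needed — [+voice] alone would also admit /l, ʎ, m, ɾ, …/; [-sonorant] alone would also admit /χ, θ, ʃ, f, …/ — and no other single listed feature has exactly this extension, so two is the minimum.

[-sonorant, +voice]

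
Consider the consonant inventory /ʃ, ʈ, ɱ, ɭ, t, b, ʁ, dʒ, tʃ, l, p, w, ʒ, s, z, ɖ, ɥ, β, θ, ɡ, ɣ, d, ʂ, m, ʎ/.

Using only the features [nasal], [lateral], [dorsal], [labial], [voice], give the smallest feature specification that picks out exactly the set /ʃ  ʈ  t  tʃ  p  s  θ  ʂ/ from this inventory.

[-voice]

The target set is precisely the extension of [-voice] in this inventory.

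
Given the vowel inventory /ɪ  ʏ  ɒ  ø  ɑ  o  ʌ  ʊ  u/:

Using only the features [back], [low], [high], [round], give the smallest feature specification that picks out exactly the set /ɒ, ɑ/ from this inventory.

[+low]

The target set is precisely the extension of [+low] in this inventory.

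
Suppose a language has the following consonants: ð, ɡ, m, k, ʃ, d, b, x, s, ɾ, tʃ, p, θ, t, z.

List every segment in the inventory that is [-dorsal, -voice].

The [-dorsal] segments are /ð, m, ʃ, d, b, s, ɾ, tʃ, p, θ, t, z/.
Among these, [-voice] leaves /ʃ, s, tʃ, p, θ, t/.

ʃ, s, tʃ, p, θ, t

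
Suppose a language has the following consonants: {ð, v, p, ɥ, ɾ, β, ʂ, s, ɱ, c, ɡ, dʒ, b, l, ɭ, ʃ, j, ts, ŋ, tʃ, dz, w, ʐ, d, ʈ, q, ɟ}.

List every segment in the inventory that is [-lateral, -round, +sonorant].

ɾ, ɱ, j, ŋ

The [-lateral] segments are /ð, v, p, ɥ, ɾ, β, ʂ, s, ɱ, c, ɡ, dʒ, b, ʃ, j, ts, ŋ, tʃ, dz, w, ʐ, d, ʈ, q, ɟ/.
Then [-round] gives /ð, v, p, ɾ, β, ʂ, s, ɱ, c, ɡ, dʒ, b, ʃ, j, ts, ŋ, tʃ, dz, ʐ, d, ʈ, q, ɟ/.
Intersecting with [+sonorant] leaves /ɾ, ɱ, j, ŋ/.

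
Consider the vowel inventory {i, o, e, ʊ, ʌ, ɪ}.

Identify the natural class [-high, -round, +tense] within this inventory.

e

Checking each segment against [-high], [-round], [+tense]: /e/ (mid front unrounded tense vowel) satisfies every feature; every other segment in the inventory fails at least one.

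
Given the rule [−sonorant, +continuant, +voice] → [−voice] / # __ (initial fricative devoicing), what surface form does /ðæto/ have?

Only the initial segment /ð/ is both word-initial and matches the structural description. It is a voiced dental fricative, so [−sonorant, +continuant, +voice] holds; changing it to [−voice] with all other features held fixed yields /θ/ (voiceless dental fricative). No other segment meets both the structural description and the environment, so the output is [θæto].

[θæto]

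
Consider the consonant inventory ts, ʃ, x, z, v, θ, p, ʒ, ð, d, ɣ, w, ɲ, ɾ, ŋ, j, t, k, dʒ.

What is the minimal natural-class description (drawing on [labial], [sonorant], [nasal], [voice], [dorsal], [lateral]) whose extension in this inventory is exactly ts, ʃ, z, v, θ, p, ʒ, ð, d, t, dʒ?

[−sonorant, −dorsal]

/ts, ʃ, z, v, θ, p, ʒ, ð, d, t, dʒ/ are all [−sonorant], [−dorsal], and no other segment in the inventory matches both values. Dropping any one of them over-generates: [−dorsal] alone would also admit /ɾ/; [−sonorant] alone would also admit /x, ɣ, k/. No other single listed feature picks out exactly this set either, so fewer than two features will not do.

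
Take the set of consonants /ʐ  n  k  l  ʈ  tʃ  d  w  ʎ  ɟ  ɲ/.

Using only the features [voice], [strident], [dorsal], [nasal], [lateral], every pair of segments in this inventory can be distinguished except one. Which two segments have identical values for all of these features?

w, ɟ

Both /w/ and /ɟ/ are [+voice], [-strident], [+dorsal], [-nasal], [-lateral]. Since the list omits [sonorant], [continuant], [labial], [round] and [back] — which do distinguish the labial-velar glide from the voiced palatal stop — this pair collapses; all other pairs remain distinct.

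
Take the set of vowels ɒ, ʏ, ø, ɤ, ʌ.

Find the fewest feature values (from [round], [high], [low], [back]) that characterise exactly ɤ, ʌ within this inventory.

/ɤ, ʌ/ are exactly the [-round] segments in the inventory, so a single feature suffices.

[-round]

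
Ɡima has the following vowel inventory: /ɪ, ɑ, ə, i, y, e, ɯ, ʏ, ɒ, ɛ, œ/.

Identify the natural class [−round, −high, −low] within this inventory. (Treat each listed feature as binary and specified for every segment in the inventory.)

The [−round] segments are /ɪ, ɑ, ə, i, e, ɯ, ɛ/.
Then [−high] gives /ɑ, ə, e, ɛ/.
Then [−low] leaves /ə, e, ɛ/.

ə, e, ɛ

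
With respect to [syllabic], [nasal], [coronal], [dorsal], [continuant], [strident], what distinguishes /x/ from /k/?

[continuant]

/x/ (voiceless velar fricative) and /k/ (voiceless velar stop) agree on [-syllabic], [-nasal], [-coronal], [+dorsal], [-strident]. They differ on [continuant] (/x/ [+], /k/ [-]).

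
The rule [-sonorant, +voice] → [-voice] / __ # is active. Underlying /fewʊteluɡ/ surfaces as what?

/ɡ/ satisfies [-sonorant, +voice] and sits in __ #. The [-voice] counterpart of the voiced velar stop is /k/. Other segments in /fewʊteluɡ/ either fail the structural description or are not in the environment, so the surface form is [fewʊteluk].

[fewʊteluk]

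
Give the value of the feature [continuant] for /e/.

[+continuant]

As the mid front unrounded tense vowel, /e/ is [+continuant].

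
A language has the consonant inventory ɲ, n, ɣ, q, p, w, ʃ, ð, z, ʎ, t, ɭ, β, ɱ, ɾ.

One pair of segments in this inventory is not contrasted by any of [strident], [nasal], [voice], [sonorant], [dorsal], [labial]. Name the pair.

On the given features, /ɭ/ and /ɾ/ have an identical profile: [−strident], [−nasal], [+voice], [+sonorant], [−dorsal], [−labial]. No other two segments in the inventory coincide on all 6 features. (They do differ in [lateral] and [anterior], which are not among the given features.)

ɭ, ɾ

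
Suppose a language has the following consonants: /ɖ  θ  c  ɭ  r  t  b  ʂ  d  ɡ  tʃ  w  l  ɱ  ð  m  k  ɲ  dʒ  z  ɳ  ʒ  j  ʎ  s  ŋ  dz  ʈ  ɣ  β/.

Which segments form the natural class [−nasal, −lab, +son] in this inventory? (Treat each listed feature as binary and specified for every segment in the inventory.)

ɭ, r, l, j, ʎ

The [−nasal] segments are /ɖ, θ, c, ɭ, r, t, b, ʂ, d, ɡ, tʃ, w, l, ð, k, dʒ, z, ʒ, j, ʎ, s, dz, ʈ, ɣ, β/.
Of those, [−labial] gives /ɖ, θ, c, ɭ, r, t, ʂ, d, ɡ, tʃ, l, ð, k, dʒ, z, ʒ, j, ʎ, s, dz, ʈ, ɣ/.
Of those, [+sonorant] leaves /ɭ, r, l, j, ʎ/.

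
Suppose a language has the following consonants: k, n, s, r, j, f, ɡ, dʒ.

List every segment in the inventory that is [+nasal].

n

The feature [nasal] marks segments produced with velum lowered (airflow through the nose). In this inventory /n/ has that property, so it is [+nasal]; /k, s, r, j, f, ɡ, dʒ/ are [-nasal].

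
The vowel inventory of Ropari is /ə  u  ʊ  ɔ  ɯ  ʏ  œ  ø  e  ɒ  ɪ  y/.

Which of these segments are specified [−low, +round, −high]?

First, the [−low] segments are /ə, u, ʊ, ɔ, ɯ, ʏ, œ, ø, e, ɪ, y/.
Among these, [+round] gives /u, ʊ, ɔ, ʏ, œ, ø, y/.
Among these, [−high] leaves /ɔ, œ, ø/.

ɔ, œ, ø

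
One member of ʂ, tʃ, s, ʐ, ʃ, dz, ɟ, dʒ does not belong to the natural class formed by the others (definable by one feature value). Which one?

[strident] (equivalently [dorsal]) groups all but one: /s, dʒ, tʃ, dz, ʐ, ʃ, ʂ/ share [+strident] while /ɟ/ (voiced palatal stop) alone is [−strident]. Removing any other segment would not leave a single-feature class that excludes it.

ɟ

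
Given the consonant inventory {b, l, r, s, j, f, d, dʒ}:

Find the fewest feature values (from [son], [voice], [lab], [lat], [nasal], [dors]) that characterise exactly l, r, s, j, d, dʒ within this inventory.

The target set is precisely the extension of [−labial] in this inventory.

[−lab]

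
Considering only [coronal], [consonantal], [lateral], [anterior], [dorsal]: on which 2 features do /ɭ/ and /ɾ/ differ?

[lateral], [anterior]

/ɭ/ is the retroflex lateral approximant and /ɾ/ is the alveolar tap. Both are [+coronal], [+consonantal], [−dorsal]. /ɭ/ is [+lateral] while /ɾ/ is [−lateral]; /ɭ/ is [−anterior] while /ɾ/ is [+anterior], so the distinguishing features are [lateral], [anterior].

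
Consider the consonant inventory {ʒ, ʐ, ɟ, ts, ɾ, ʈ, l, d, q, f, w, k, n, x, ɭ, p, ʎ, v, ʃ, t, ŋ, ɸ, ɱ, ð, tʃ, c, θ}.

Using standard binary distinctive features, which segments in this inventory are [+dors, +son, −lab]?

ʎ, ŋ

Eliminate segments failing any feature: /ʒ, ʐ, ts, ɾ, ʈ, l, d, f, n, ɭ, p, v, ʃ, t, ɸ, ɱ, ð, tʃ, θ/ are [−dorsal]; /ɟ, q, k, x, c/ are [−sonorant]; /w/ is [+labial]. The remaining /ʎ, ŋ/ satisfy [+dorsal], [+sonorant], [−labial].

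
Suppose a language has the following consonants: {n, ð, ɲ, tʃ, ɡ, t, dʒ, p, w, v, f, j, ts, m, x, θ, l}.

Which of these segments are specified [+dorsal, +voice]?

Eliminate segments failing any feature: /n, ð, tʃ, t, dʒ, p, v, f, ts, m, θ, l/ are [−dorsal]; /x/ is [−voice]. The remaining /ɲ, ɡ, w, j/ satisfy [+dorsal], [+voice].

ɲ, ɡ, w, j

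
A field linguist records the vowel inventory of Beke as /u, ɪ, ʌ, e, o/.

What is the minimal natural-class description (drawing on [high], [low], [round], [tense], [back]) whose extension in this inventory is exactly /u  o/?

/u, o/ are exactly the [+round] segments in the inventory, so a single feature suffices.

[+round]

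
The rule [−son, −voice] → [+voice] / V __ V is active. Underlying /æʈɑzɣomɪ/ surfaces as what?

/ʈ/ satisfies [−son, −voice] and sits in V __ V. The [+voice] counterpart of the voiceless retroflex stop is /ɖ/. Other segments in /æʈɑzɣomɪ/ either fail the structural description or are not in the environment, so the surface form is [æɖɑzɣomɪ].

[æɖɑzɣomɪ]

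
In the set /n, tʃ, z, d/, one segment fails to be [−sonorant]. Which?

Every segment except /n/ is [−sonorant]. /n/ (alveolar nasal) is [+sonorant], so it is the exception.

n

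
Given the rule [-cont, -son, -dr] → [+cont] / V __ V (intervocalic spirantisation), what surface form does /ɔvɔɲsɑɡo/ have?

/ɡ/ satisfies [-cont, -son, -dr] and sits in V __ V. The [+continuant] counterpart of the voiced velar stop is /ɣ/. Other segments in /ɔvɔɲsɑɡo/ either fail the structural description or are not in the environment, so the surface form is [ɔvɔɲsɑɣo].

[ɔvɔɲsɑɣo]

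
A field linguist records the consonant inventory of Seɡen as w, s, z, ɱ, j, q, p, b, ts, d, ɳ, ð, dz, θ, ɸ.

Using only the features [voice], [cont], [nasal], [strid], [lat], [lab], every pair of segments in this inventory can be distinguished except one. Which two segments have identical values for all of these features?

j, ð

Both /j/ and /ð/ are [+voice], [+continuant], [-nasal], [-strident], [-lateral], [-labial]. Since the list omits [sonorant] and [dorsal] — which do distinguish the palatal glide from the voiced dental fricative — this pair collapses; all other pairs remain distinct.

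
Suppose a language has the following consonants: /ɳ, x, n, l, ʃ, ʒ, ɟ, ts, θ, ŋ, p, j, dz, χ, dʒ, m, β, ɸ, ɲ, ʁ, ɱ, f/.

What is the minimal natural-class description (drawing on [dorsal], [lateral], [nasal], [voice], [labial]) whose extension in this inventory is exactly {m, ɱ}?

/m, ɱ/ are all [+nasal], [+labial], and no other segment in the inventory matches both values. Dropping any one of them over-generates: [+labial] alone would also admit /p, β, ɸ, f/; [+nasal] alone would also admit /ɳ, n, ŋ, ɲ/. No other single listed feature picks out exactly this set either, so fewer than two features will not do.

[+nasal, +labial]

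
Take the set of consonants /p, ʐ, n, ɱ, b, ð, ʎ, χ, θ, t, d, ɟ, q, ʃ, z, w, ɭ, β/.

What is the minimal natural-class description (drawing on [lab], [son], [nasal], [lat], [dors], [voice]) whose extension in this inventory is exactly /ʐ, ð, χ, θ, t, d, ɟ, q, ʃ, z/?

[−son, −lab]

Every target segment is [−sonorant], [−labial]; each remaining inventory member fails at least one of these. Each conjunct is needed — [−labial] alone would also admit /n, ʎ, ɭ/; [−sonorant] alone would also admit /p, b, β/ — and no other single listed feature has exactly this extension, so two is the minimum.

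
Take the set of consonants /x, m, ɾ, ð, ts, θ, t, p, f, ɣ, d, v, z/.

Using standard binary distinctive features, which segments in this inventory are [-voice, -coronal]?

The [-voice] segments are /x, ts, θ, t, p, f/.
Intersecting with [-coronal] leaves /x, p, f/.

x, p, f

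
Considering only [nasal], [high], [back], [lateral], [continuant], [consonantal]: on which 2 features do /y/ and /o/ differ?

The two segments share [−nasal], [−lateral], [+continuant], [−consonantal]. The only features from the list on which they differ: /y/ is [+high] while /o/ is [−high]; /y/ is [−back] while /o/ is [+back].

[high], [back]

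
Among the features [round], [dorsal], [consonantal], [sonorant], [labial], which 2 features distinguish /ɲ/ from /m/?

[labial], [dorsal]

/ɲ/ (palatal nasal) and /m/ (bilabial nasal) agree on [-round], [+consonantal], [+sonorant]. They differ on [labial] (/ɲ/ [-], /m/ [+]), [dorsal] (/ɲ/ [+], /m/ [-]).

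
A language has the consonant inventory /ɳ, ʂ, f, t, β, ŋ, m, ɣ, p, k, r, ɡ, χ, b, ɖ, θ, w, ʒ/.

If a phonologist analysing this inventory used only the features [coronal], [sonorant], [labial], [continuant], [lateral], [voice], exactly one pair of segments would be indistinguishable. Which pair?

Both /ʂ/ and /θ/ are [+coronal], [-sonorant], [-labial], [+continuant], [-lateral], [-voice]. Since the list omits [strident], [anterior] and [distributed] — which do distinguish the voiceless retroflex fricative from the voiceless dental fricative — this pair collapses; all other pairs remain distinct.

ʂ, θ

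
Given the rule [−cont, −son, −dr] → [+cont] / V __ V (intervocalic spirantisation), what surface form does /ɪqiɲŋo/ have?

[ɪχiɲŋo]

/q/ satisfies [−cont, −son, −dr] and sits in V __ V. The [+continuant] counterpart of the voiceless uvular stop is /χ/. Other segments in /ɪqiɲŋo/ either fail the structural description or are not in the environment, so the surface form is [ɪχiɲŋo].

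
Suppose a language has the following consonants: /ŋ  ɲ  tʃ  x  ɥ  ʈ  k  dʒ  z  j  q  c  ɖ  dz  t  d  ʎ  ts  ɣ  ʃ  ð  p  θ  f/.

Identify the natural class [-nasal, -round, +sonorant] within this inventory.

j, ʎ

Eliminate segments failing any feature: /ŋ, ɲ/ are [+nasal]; /tʃ, x, ʈ, k, dʒ, z, q, c, ɖ, dz, t, d, ts, ɣ, ʃ, ð, p, θ, f/ are [-sonorant]; /ɥ/ is [+round]. The remaining /j, ʎ/ satisfy [-nasal], [-round], [+sonorant].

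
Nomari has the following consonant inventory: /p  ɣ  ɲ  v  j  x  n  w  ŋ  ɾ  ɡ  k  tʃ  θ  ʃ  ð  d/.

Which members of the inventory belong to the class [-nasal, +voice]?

ɣ, v, j, w, ɾ, ɡ, ð, d

First, the [-nasal] segments are /p, ɣ, v, j, x, w, ɾ, ɡ, k, tʃ, θ, ʃ, ð, d/.
Within that set, [+voice] leaves /ɣ, v, j, w, ɾ, ɡ, ð, d/.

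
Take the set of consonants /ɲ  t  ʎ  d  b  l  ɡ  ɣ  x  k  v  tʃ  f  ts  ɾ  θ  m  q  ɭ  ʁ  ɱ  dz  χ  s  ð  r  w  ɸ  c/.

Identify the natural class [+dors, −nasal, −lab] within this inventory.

ʎ, ɡ, ɣ, x, k, q, ʁ, χ, c

Checking each segment against [+dorsal], [−nasal], [−labial]: /ʎ/ (palatal lateral approximant), /ɡ/ (voiced velar stop), /ɣ/ (voiced velar fricative), /x/ (voiceless velar fricative), /k/ (voiceless velar stop), /q/ (voiceless uvular stop), among others, satisfy every feature; every other segment in the inventory fails at least one.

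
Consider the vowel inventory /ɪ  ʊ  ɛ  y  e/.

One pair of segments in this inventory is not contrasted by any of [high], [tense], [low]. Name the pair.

Both /ɪ/ and /ʊ/ are [+high], [−tense], [−low]. Since the list omits [labial], [round] and [back] — which do distinguish the high front unrounded lax vowel from the high back rounded lax vowel — this pair collapses; all other pairs remain distinct.

ɪ, ʊ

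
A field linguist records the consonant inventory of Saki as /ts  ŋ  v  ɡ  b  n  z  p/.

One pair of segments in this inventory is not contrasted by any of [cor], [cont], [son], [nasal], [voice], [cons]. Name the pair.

ɡ, b

/ɡ/ (voiced velar stop) and /b/ (voiced bilabial stop) are both [-coronal], [-continuant], [-sonorant], [-nasal], [+voice], [+consonantal], so none of the listed features separates them. (They do differ in [labial] and [dorsal], which are not among the given features.) Every other pair in the inventory differs on at least one listed feature.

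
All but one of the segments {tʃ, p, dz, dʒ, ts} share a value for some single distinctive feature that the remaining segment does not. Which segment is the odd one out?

p

/ts, tʃ, dʒ, dz/ are all [+delayed release], but /p/ (voiceless bilabial stop) is [−delayed release]. No other single segment can be removed to leave a set sharing one feature value that the removed segment lacks, so /p/ is the odd one out.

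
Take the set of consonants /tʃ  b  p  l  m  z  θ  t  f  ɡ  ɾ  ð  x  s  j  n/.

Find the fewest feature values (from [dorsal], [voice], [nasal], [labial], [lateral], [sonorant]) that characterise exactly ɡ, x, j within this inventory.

[+dorsal]

The target set is precisely the extension of [+dorsal] in this inventory.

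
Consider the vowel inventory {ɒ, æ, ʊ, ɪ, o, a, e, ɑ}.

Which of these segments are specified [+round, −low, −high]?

o

Eliminate segments failing any feature: /ɒ/ is [+low]; /æ, ɪ, a, e, ɑ/ are [−round]; /ʊ/ is [+high]. The remaining /o/ satisfy [+round], [−low], [−high].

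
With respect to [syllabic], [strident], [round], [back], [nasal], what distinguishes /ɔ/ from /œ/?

[back]

/ɔ/ is the mid back rounded lax vowel and /œ/ is the mid front rounded lax vowel. Both are [+syllabic], [-strident], [+round], [-nasal]. /ɔ/ is [+back] while /œ/ is [-back], so the distinguishing feature is [back].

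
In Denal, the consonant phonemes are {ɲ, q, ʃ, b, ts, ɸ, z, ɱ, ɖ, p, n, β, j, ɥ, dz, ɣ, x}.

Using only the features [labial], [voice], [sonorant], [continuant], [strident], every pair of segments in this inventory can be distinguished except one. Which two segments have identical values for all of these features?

Both /n/ and /ɲ/ are [-labial], [+voice], [+sonorant], [-continuant], [-strident]. Since the list omits [dorsal] — which does distinguish the alveolar nasal from the palatal nasal — this pair collapses; all other pairs remain distinct.

n, ɲ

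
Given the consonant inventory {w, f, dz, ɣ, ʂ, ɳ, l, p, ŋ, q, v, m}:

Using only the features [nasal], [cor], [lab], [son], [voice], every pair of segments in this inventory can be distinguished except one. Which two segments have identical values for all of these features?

On the given features, /f/ and /p/ have an identical profile: [−nasal], [−coronal], [+labial], [−sonorant], [−voice]. No other two segments in the inventory coincide on all 5 features. (They do differ in [continuant], which is not among the given features.)

f, p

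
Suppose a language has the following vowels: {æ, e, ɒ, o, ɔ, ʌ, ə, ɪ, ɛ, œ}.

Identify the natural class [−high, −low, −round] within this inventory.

Checking each segment against [−high], [−low], [−round]: /e/ (mid front unrounded tense vowel), /ʌ/ (mid back unrounded lax vowel), /ə/ (mid central vowel (schwa)), /ɛ/ (mid front unrounded lax vowel) satisfy every feature; every other segment in the inventory fails at least one.

e, ʌ, ə, ɛ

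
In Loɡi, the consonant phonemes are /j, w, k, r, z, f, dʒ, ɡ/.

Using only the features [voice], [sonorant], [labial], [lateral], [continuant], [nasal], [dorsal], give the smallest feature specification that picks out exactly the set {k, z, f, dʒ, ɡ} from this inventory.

[−sonorant]

/k, z, f, dʒ, ɡ/ are exactly the [−sonorant] segments in the inventory, so a single feature suffices.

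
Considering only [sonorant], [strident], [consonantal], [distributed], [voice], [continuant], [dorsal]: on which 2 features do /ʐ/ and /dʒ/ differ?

/ʐ/ (voiced retroflex fricative) and /dʒ/ (voiced postalveolar affricate) agree on [−sonorant], [+strident], [+consonantal], [+voice], [−dorsal]. They differ on [continuant] (/ʐ/ [+], /dʒ/ [−]), [distributed] (/ʐ/ [−], /dʒ/ [+]).

[continuant], [distributed]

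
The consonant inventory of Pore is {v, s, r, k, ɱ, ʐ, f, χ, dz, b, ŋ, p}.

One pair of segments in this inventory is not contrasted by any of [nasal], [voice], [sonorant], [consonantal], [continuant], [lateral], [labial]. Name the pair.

s, χ

On the given features, /s/ and /χ/ have an identical profile: [-nasal], [-voice], [-sonorant], [+consonantal], [+continuant], [-lateral], [-labial]. No other two segments in the inventory coincide on all 7 features. (They do differ in [coronal] and [dorsal], which are not among the given features.)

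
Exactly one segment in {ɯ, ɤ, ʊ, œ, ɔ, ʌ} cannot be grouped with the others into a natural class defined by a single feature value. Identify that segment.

The remaining segments after removing /œ/ share [+back]; /œ/ (mid front rounded lax vowel) is [-back]. For every other candidate removal, the leftover set fails to share any single feature value that the removed segment lacks.

œ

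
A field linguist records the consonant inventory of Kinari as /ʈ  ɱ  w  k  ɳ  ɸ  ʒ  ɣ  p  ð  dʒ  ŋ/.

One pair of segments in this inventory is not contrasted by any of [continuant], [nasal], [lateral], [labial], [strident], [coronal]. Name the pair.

Both /ɸ/ and /w/ are [+continuant], [−nasal], [−lateral], [+labial], [−strident], [−coronal]. Since the list omits [sonorant], [voice], [round] and [dorsal] — which do distinguish the voiceless bilabial fricative from the labial-velar glide — this pair collapses; all other pairs remain distinct.

ɸ, w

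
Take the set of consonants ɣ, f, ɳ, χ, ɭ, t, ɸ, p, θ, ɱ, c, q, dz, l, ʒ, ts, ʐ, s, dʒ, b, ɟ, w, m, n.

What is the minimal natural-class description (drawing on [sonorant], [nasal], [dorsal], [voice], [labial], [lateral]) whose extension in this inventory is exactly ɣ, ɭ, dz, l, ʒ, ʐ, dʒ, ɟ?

[+voice, −nasal, −labial]

/ɣ, ɭ, dz, l, ʒ, ʐ, dʒ, ɟ/ are all [+voice], [−nasal], [−labial], and no other segment in the inventory matches all three values. Dropping any one of them over-generates: [−nasal, −labial] alone would also admit /χ, t, θ, c, …/; [+voice, −labial] alone would also admit /ɳ, n/; [+voice, −nasal] alone would also admit /b, w/. No other combination of two listed features picks out exactly this set either, so fewer than three features will not do.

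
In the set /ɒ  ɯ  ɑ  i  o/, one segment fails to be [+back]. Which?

/o, ɒ, ɑ, ɯ/ are all [+back]; /i/ (high front unrounded tense vowel) is [−back].

i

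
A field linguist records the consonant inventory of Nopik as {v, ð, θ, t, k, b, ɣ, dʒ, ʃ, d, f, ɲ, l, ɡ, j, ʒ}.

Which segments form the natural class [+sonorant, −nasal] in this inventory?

Among the inventory, the [+sonorant] segments are /ɲ, l, j/.
Of those, [−nasal] leaves /l, j/.

l, j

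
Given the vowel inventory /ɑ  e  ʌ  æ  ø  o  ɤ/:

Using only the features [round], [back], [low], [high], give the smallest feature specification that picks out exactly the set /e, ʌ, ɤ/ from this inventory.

[−low, −round]

The class [−low], [−round] has exactly /e, ʌ, ɤ/ as its extension in this inventory. No smaller conjunction from the listed features achieves this: [−round] alone would also admit /ɑ, æ/; [−low] alone would also admit /ø, o/; and checking the remaining single features turns up none with this extension.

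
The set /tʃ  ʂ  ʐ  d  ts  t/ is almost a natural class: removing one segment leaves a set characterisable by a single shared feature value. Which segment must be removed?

The remaining segments after removing /tʃ/ share [−distributed]; /tʃ/ (voiceless postalveolar affricate) is [+distributed]. For every other candidate removal, the leftover set fails to share any single feature value that the removed segment lacks.

tʃ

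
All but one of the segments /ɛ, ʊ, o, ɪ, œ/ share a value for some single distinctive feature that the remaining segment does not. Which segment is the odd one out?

/œ, ɪ, ʊ, ɛ/ are all [−tense], but /o/ (mid back rounded tense vowel) is [+tense]. No other single segment can be removed to leave a set sharing one feature value that the removed segment lacks, so /o/ is the odd one out.

o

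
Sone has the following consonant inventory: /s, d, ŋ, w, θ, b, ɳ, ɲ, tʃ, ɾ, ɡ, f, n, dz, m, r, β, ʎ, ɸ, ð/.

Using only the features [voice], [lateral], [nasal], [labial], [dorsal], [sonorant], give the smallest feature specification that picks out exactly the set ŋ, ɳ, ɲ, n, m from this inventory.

/ŋ, ɳ, ɲ, n, m/ are exactly the [+nasal] segments in the inventory, so a single feature suffices.

[+nasal]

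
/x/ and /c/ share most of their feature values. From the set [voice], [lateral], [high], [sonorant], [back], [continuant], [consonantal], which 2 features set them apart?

The two segments share [−voice], [−lateral], [+high], [−sonorant], [+consonantal]. The only features from the list on which they differ: /x/ is [+continuant] while /c/ is [−continuant]; /x/ is [+back] while /c/ is [−back].

[continuant], [back]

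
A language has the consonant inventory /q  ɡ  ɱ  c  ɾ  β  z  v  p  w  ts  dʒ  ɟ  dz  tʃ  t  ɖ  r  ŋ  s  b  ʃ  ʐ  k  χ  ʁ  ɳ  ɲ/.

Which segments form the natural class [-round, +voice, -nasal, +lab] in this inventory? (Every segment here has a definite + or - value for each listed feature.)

Among the inventory, the [-round] segments are /q, ɡ, ɱ, c, ɾ, β, z, v, p, ts, dʒ, ɟ, dz, tʃ, t, ɖ, r, ŋ, s, b, ʃ, ʐ, k, χ, ʁ, ɳ, ɲ/.
Then [+voice] gives /ɡ, ɱ, ɾ, β, z, v, dʒ, ɟ, dz, ɖ, r, ŋ, b, ʐ, ʁ, ɳ, ɲ/.
Within that set, [-nasal] gives /ɡ, ɾ, β, z, v, dʒ, ɟ, dz, ɖ, r, b, ʐ, ʁ/.
Among these, [+labial] leaves /β, v, b/.

β, v, b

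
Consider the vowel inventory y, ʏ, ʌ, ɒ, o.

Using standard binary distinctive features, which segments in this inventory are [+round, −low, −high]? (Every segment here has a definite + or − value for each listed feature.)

o

Checking each segment against [+round], [−low], [−high]: /o/ (mid back rounded tense vowel) satisfies every feature; every other segment in the inventory fails at least one.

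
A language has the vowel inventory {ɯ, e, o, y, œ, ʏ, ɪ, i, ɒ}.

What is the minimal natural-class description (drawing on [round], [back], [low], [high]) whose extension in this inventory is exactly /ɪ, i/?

/ɪ, i/ are all [+high], [−back], [−round], and no other segment in the inventory matches all three values. Dropping any one of them over-generates: [−back, −round] alone would also admit /e/; [+high, −round] alone would also admit /ɯ/; [+high, −back] alone would also admit /y, ʏ/. No other combination of two listed features picks out exactly this set either, so fewer than three features will not do.

[+high, −back, −round]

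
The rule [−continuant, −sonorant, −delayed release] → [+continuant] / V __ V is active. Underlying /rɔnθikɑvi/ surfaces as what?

[rɔnθixɑvi]

/k/ satisfies [−continuant, −sonorant, −delayed release] and sits in V __ V. The [+continuant] counterpart of the voiceless velar stop is /x/. Other segments in /rɔnθikɑvi/ either fail the structural description or are not in the environment, so the surface form is [rɔnθixɑvi].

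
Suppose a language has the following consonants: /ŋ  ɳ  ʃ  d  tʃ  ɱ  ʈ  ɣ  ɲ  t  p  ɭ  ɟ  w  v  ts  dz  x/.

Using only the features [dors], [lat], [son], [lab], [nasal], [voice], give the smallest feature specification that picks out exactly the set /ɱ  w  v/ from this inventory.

/ɱ, w, v/ are all [+voice], [+labial], and no other segment in the inventory matches both values. Dropping any one of them over-generates: [+labial] alone would also admit /p/; [+voice] alone would also admit /ŋ, ɳ, d, ɣ, …/. No other single listed feature picks out exactly this set either, so fewer than two features will not do.

[+voice, +lab]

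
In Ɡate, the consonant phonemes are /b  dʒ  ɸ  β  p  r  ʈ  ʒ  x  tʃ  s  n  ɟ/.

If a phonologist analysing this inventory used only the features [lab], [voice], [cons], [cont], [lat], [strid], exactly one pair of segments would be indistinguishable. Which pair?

On the given features, /n/ and /ɟ/ have an identical profile: [-labial], [+voice], [+consonantal], [-continuant], [-lateral], [-strident]. No other two segments in the inventory coincide on all 6 features. (They do differ in [sonorant], [nasal] and [dorsal], which are not among the given features.)

n, ɟ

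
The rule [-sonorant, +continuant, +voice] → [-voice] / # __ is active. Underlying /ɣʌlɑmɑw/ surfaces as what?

The only segment in the rule's environment that also matches [-sonorant, +continuant, +voice] is /ɣ/. Applying [-voice] turns the voiced velar fricative into /x/ (voiceless velar fricative), giving [xʌlɑmɑw].

[xʌlɑmɑw]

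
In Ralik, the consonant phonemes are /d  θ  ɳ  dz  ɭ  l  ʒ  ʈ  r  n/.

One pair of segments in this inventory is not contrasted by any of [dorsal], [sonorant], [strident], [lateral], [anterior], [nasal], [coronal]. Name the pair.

/d/ (voiced alveolar stop) and /θ/ (voiceless dental fricative) are both [−dorsal], [−sonorant], [−strident], [−lateral], [+anterior], [−nasal], [+coronal], so none of the listed features separates them. (They do differ in [voice], [continuant] and [distributed], which are not among the given features.) Every other pair in the inventory differs on at least one listed feature.

d, θ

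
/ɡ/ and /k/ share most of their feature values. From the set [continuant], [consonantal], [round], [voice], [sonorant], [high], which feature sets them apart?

/ɡ/ is the voiced velar stop and /k/ is the voiceless velar stop. Both are [-continuant], [+consonantal], [-round], [-sonorant], [+high]. /ɡ/ is [+voice] while /k/ is [-voice], so the distinguishing feature is [voice].

[voice]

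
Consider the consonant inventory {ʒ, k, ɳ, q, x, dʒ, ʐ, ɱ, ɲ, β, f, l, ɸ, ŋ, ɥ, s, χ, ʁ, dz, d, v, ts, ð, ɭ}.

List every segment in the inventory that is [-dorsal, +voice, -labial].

Checking each segment against [-dorsal], [+voice], [-labial]: /ʒ/ (voiced postalveolar fricative), /ɳ/ (retroflex nasal), /dʒ/ (voiced postalveolar affricate), /ʐ/ (voiced retroflex fricative), /l/ (alveolar lateral approximant), /dz/ (voiced alveolar affricate), among others, satisfy every feature; every other segment in the inventory fails at least one.

ʒ, ɳ, dʒ, ʐ, l, dz, d, ð, ɭ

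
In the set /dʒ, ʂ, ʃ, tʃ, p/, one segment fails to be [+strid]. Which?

Every segment except /p/ is [+strident]. /p/ (voiceless bilabial stop) is [−strident], so it is the exception.

p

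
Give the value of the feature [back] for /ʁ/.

As the voiced uvular fricative, /ʁ/ is [+back].

[+back]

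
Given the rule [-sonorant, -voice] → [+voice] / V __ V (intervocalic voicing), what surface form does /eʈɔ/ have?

[eɖɔ]

Only /ʈ/ occurs between two vowels (/e/ __ /ɔ/) and matches the structural description. It is a voiceless retroflex stop, so [-sonorant, -voice] holds; changing it to [+voice] with all other features held fixed yields /ɖ/ (voiced retroflex stop). No other segment meets both the structural description and the environment, so the output is [eɖɔ].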